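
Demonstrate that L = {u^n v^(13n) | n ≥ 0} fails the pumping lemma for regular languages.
Assume L is regular with pumping length p. Idea: pumping the u-block breaks the 1:13 ratio.
Choose s = u^p v^(13p) (length 14p ≥ p). By the pumping lemma, s = xyz with |xy| ≤ p, |y| > 0, so y = u^k with k ≥ 1. Then xy²z = u^(p+k) v^(13p). For this to be in L we would need 13p = 13(p+k), i.e. 13k = 0, contradicting k ≥ 1. So xy²z ∉ L.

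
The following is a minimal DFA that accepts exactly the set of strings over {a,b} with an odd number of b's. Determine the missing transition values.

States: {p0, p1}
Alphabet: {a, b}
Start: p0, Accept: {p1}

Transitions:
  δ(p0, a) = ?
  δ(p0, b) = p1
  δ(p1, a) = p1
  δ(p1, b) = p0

From the language and accept set, identify what each state tracks — p0: even number of b's so far; p1: odd number of b's so far.
Each missing δ(q, a) is the state matching the new tracked value after reading a.
δ(p0, a) = p0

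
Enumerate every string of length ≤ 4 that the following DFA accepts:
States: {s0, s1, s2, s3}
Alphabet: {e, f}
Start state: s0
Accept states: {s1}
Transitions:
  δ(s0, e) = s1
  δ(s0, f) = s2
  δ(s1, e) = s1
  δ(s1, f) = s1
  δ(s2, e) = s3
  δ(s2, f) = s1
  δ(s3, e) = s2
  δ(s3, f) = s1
e, ee, ef, ff, eee, eef, efe, eff, fef, ffe, fff, eeee, eeef, eefe, eeff, efee, efef, effe, efff, feef, fefe, feff, ffee, ffef, fffe, ffff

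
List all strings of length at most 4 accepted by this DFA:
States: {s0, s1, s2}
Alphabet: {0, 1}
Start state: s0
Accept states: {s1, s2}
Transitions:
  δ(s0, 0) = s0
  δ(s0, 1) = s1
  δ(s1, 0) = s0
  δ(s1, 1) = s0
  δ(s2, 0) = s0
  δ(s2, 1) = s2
1, 01, 001, 101, 111, 0001, 0101, 0111, 1001, 1101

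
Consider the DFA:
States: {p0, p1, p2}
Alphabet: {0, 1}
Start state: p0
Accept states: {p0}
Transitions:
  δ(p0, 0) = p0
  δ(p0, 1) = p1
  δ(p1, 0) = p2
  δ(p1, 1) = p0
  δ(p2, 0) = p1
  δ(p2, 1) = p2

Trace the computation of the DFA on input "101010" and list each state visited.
read '1': p0 → p1
  read '0': p1 → p2
  read '1': p2 → p2
  read '0': p2 → p1
  read '1': p1 → p0
  read '0': p0 → p0
p0 -> p1 -> p2 -> p2 -> p1 -> p0 -> p0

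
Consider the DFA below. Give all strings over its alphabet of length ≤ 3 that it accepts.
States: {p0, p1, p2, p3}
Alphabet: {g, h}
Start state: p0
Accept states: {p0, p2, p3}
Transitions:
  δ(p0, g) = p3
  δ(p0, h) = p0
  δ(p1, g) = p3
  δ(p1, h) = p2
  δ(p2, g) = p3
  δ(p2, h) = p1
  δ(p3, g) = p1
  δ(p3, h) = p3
ε, g, h, gh, hg, hh, ggg, ggh, ghh, hgh, hhg, hhh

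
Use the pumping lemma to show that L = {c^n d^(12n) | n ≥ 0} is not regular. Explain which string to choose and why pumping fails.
Assume L is regular with pumping length p. Idea: pumping the c-block breaks the 1:12 ratio.
Choose s = c^p d^(12p) (length 13p ≥ p). By the pumping lemma, s = xyz with |xy| ≤ p, |y| > 0, so y = c^k with k ≥ 1. Then xy²z = c^(p+k) d^(12p). For this to be in L we would need 12p = 12(p+k), i.e. 12k = 0, contradicting k ≥ 1. So xy²z ∉ L.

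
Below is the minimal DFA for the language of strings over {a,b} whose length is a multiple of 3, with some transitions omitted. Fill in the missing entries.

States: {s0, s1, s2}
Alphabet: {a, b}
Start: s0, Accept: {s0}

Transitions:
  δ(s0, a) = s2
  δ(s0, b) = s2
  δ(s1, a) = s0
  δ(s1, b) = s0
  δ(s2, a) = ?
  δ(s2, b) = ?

From the language and accept set, identify what each state tracks — s0: length ≡ 0 (mod 3); s1: length ≡ 2 (mod 3); s2: length ≡ 1 (mod 3).
Each missing δ(q, a) is the state matching the new tracked value after reading a.
δ(s2, a) = s1; δ(s2, b) = s1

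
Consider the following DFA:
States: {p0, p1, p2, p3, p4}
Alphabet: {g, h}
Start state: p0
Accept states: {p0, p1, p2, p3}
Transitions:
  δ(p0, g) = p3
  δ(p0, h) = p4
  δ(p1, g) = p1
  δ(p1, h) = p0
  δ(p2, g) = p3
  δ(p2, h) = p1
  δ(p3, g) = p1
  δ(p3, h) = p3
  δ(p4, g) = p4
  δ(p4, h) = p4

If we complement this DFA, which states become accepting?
Complement accept states = All states \ Original accept states
= {p0, p1, p2, p3, p4} \ {p0, p1, p2, p3}
{p4}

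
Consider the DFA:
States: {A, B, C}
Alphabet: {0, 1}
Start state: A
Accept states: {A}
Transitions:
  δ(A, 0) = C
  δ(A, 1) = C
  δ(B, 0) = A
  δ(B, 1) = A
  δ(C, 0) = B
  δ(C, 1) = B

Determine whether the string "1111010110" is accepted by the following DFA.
Processing string "1111010110":
  A --1--> C
  C --1--> B
  B --1--> A
  A --1--> C
  C --0--> B
  B --1--> A
  A --0--> C
  C --1--> B
  B --1--> A
  A --0--> C
Final state: C
Accept states: {A}
No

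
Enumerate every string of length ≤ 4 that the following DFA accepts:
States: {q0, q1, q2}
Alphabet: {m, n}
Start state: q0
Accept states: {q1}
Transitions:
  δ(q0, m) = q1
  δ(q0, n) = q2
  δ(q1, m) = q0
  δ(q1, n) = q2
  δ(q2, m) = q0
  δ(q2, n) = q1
m, nn, mmm, mnn, nmm, mmnn, mnmm, nmnn, nnmm, nnnn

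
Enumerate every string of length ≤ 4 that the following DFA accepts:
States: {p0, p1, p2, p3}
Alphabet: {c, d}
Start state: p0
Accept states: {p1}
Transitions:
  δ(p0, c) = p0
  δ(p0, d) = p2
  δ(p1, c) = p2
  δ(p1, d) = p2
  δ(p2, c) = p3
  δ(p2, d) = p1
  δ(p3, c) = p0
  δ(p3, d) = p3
dd, cdd, ccdd, ddcd, dddd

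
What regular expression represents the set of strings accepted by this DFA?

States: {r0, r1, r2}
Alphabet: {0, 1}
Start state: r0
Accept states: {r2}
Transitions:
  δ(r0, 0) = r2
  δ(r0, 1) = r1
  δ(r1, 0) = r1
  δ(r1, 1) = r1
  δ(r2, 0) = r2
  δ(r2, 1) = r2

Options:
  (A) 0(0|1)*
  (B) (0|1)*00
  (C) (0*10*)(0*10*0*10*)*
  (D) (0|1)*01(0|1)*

Check each option against the DFA on short strings; one disagreement eliminates an option:
  (A) 0(0|1)*: agrees with the DFA on every string of length ≤ 6
  (B) (0|1)*00: on '0' the DFA goes r0 → r2 and accepts (r2 ∈ Accept), but the regex does not match it → eliminate
  (C) (0*10*)(0*10*0*10*)*: on '0' the DFA goes r0 → r2 and accepts (r2 ∈ Accept), but the regex does not match it → eliminate
  (D) (0|1)*01(0|1)*: on '0' the DFA goes r0 → r2 and accepts (r2 ∈ Accept), but the regex does not match it → eliminate
Only (A) is consistent with the DFA.
(A) 0(0|1)*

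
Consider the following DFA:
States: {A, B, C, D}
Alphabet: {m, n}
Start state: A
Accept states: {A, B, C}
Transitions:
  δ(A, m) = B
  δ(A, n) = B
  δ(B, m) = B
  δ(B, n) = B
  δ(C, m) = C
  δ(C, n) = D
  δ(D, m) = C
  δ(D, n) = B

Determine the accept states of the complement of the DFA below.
Complement accept states = All states \ Original accept states
= {A, B, C, D} \ {A, B, C}
{D}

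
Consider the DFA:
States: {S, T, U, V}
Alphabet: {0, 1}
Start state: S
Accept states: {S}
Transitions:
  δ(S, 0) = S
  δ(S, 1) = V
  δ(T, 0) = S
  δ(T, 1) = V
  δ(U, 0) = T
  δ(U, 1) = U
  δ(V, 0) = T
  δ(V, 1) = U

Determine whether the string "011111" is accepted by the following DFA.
Processing string "011111":
  S --0--> S
  S --1--> V
  V --1--> U
  U --1--> U
  U --1--> U
  U --1--> U
Final state: U
Accept states: {S}
No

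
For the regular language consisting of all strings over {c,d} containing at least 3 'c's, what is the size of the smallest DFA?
By Myhill–Nerode, count the distinguishable equivalence classes: 4 classes — having seen 0, 1, 2, or ≥3 copies of 'c'; any two classes i < j (j ≤ 3) are distinguished by the string c^(3−j), which takes class j to 3 copies (accepted) but leaves class i below 3 (rejected).
4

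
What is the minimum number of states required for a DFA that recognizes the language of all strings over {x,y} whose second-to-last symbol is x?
By Myhill–Nerode, count the distinguishable equivalence classes: 2^2 = 4 classes — the DFA must remember the last 2 symbols read; every pair of distinct length-2 suffixes is distinguishable by some continuation.
4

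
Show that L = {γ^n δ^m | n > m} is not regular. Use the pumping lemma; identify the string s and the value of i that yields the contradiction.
Assume L is regular with pumping length p. Idea: pumping down the γ-block drops the γ-count to at most the δ-count.
Choose s = γ^(p+1) δ^p ∈ L (|s| = 2p+1 ≥ p). By the pumping lemma, s = xyz with |xy| ≤ p, |y| > 0, so y = γ^k with k ≥ 1. Take i = 0: xz = γ^(p+1−k) δ^p. Since k ≥ 1, p+1−k ≤ p, so the number of γ's is no longer strictly greater than the number of δ's, hence xz ∉ L.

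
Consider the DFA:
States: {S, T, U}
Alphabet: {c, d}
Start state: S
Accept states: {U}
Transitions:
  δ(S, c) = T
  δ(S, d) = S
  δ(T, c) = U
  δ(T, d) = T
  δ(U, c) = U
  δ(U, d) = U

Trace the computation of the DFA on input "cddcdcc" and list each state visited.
read 'c': S → T
  read 'd': T → T
  read 'd': T → T
  read 'c': T → U
  read 'd': U → U
  read 'c': U → U
  read 'c': U → U
S -> T -> T -> T -> U -> U -> U -> U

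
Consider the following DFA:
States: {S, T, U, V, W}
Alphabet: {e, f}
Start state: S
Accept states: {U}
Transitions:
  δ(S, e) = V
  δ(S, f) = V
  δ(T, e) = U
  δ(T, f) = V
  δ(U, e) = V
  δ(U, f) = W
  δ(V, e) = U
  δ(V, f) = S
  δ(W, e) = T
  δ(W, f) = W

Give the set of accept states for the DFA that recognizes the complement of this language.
Complement accept states = All states \ Original accept states
= {S, T, U, V, W} \ {U}
{S, T, V, W}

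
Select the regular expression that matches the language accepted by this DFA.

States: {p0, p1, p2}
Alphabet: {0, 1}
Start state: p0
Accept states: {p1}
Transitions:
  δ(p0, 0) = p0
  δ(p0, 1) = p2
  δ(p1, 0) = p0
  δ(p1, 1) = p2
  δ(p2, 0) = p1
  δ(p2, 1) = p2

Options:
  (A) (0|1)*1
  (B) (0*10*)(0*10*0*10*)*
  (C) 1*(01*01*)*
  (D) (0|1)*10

Check each option against the DFA on short strings; one disagreement eliminates an option:
  (A) (0|1)*1: on '1' the DFA goes p0 → p2 and rejects (p2 ∉ Accept), but the regex matches it → eliminate
  (B) (0*10*)(0*10*0*10*)*: on '1' the DFA goes p0 → p2 and rejects (p2 ∉ Accept), but the regex matches it → eliminate
  (C) 1*(01*01*)*: on ε the DFA stays in p0 and rejects (p0 ∉ Accept), but the regex matches it → eliminate
  (D) (0|1)*10: agrees with the DFA on every string of length ≤ 6
Only (D) is consistent with the DFA.
(D) (0|1)*10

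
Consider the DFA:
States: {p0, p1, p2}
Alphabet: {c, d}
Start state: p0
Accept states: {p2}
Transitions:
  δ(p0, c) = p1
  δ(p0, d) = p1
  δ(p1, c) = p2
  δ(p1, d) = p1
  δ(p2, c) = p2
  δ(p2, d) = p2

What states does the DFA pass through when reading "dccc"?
read 'd': p0 → p1
  read 'c': p1 → p2
  read 'c': p2 → p2
  read 'c': p2 → p2
p0 -> p1 -> p2 -> p2 -> p2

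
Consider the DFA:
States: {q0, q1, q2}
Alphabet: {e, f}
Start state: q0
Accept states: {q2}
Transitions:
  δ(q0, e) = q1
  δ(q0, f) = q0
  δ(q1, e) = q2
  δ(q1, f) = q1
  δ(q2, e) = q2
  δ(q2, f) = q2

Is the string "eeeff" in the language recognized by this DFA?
Processing string "eeeff":
  q0 --e--> q1
  q1 --e--> q2
  q2 --e--> q2
  q2 --f--> q2
  q2 --f--> q2
Final state: q2
Accept states: {q2}
Yes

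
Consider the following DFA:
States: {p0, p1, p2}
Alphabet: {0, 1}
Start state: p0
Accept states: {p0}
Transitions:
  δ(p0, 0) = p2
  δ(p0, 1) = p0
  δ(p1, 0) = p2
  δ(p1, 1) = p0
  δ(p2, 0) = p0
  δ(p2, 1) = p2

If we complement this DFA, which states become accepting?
Complement accept states = All states \ Original accept states
= {p0, p1, p2} \ {p0}
{p1, p2}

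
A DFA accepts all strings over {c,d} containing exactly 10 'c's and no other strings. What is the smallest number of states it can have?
By Myhill–Nerode, count the distinguishable equivalence classes: 12 classes — having seen 0, 1, …, 10, or >10 copies of 'c'; the count-10 class is the only accepting one and >10 is dead.
12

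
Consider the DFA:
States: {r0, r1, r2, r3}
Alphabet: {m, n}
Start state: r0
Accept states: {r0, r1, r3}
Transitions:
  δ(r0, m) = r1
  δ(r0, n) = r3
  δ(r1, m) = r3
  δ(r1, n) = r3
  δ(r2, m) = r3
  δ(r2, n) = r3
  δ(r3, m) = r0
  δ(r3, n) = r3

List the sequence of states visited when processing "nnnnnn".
read 'n': r0 → r3
  read 'n': r3 → r3
  read 'n': r3 → r3
  read 'n': r3 → r3
  read 'n': r3 → r3
  read 'n': r3 → r3
r0 -> r3 -> r3 -> r3 -> r3 -> r3 -> r3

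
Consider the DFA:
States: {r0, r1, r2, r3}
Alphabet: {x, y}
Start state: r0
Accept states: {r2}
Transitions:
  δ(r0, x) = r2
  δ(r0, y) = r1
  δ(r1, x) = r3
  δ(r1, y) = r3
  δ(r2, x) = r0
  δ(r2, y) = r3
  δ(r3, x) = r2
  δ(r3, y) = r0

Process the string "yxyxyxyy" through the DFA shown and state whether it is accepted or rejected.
Processing string "yxyxyxyy":
  r0 --y--> r1
  r1 --x--> r3
  r3 --y--> r0
  r0 --x--> r2
  r2 --y--> r3
  r3 --x--> r2
  r2 --y--> r3
  r3 --y--> r0
Final state: r0
Accept states: {r2}
No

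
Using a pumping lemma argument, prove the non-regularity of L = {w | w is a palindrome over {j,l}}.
Assume L is regular with pumping length p. Idea: pumping the leading j-block breaks the symmetry.
Choose s = j^p l j^p (a palindrome of length 2p+1 ≥ p). By the pumping lemma, s = xyz with |xy| ≤ p, |y| > 0, so y = j^k with k > 0 (xy lies entirely in the first j^p). Then xy²z = j^(p+k) l j^p, which is not a palindrome since p+k ≠ p.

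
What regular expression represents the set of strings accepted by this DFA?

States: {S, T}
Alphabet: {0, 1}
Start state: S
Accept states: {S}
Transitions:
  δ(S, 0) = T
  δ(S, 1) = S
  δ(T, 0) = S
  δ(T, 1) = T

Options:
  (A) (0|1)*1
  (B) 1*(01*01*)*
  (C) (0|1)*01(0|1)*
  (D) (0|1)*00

Check each option against the DFA on short strings; one disagreement eliminates an option:
  (A) (0|1)*1: on ε the DFA stays in S and accepts (S ∈ Accept), but the regex does not match it → eliminate
  (B) 1*(01*01*)*: agrees with the DFA on every string of length ≤ 6
  (C) (0|1)*01(0|1)*: on ε the DFA stays in S and accepts (S ∈ Accept), but the regex does not match it → eliminate
  (D) (0|1)*00: on ε the DFA stays in S and accepts (S ∈ Accept), but the regex does not match it → eliminate
Only (B) is consistent with the DFA.
(B) 1*(01*01*)*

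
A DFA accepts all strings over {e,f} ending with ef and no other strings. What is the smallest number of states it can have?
By Myhill–Nerode, count the distinguishable equivalence classes: 3 classes — one per longest suffix of the input that is a prefix of 'ef' (lengths 0 through 2); only the length-2 class is accepting.
3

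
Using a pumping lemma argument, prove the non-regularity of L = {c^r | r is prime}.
Assume L is regular with pumping length p. Idea: pumping by a suitable count produces a composite length.
Let q be a prime with q ≥ p and choose s = c^q ∈ L. By the pumping lemma, s = xyz with |xy| ≤ p, |y| = k ≥ 1. Take i = q+1: |xy^(q+1)z| = q + q·k = q(1+k). Since q ≥ 2 and 1+k ≥ 2, q(1+k) is composite, so xy^(q+1)z ∉ L.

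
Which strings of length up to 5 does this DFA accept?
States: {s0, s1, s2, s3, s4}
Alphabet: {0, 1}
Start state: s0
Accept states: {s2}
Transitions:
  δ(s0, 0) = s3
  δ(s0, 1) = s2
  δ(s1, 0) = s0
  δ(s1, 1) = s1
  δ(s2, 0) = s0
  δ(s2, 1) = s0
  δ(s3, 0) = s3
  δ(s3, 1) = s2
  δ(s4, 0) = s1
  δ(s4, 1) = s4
1, 01, 001, 101, 111, 0001, 0101, 0111, 1001, 1101, 00001, 00101, 00111, 01001, 01101, 10001, 10101, 10111, 11001, 11101, 11111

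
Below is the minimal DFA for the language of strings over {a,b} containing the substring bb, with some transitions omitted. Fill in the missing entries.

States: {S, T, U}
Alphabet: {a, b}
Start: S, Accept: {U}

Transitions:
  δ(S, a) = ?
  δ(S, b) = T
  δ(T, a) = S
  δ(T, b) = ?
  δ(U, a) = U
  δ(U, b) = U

From the language and accept set, identify what each state tracks — S: no progress toward bb; T: one trailing b; U: substring bb seen.
Each missing δ(q, a) is the state matching the new tracked value after reading a.
δ(S, a) = S; δ(T, b) = U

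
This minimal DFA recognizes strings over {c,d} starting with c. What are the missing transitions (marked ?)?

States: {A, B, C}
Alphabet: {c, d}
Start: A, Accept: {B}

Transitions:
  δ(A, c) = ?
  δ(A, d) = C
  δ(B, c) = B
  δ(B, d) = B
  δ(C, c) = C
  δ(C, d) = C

From the language and accept set, identify what each state tracks — A: no input read; B: started with c; C: started with d (dead).
Each missing δ(q, a) is the state matching the new tracked value after reading a.
δ(A, c) = B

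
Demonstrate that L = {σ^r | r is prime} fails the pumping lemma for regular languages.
Assume L is regular with pumping length p. Idea: pumping by a suitable count produces a composite length.
Let q be a prime with q ≥ p and choose s = σ^q ∈ L. By the pumping lemma, s = xyz with |xy| ≤ p, |y| = k ≥ 1. Take i = q+1: |xy^(q+1)z| = q + q·k = q(1+k). Since q ≥ 2 and 1+k ≥ 2, q(1+k) is composite, so xy^(q+1)z ∉ L.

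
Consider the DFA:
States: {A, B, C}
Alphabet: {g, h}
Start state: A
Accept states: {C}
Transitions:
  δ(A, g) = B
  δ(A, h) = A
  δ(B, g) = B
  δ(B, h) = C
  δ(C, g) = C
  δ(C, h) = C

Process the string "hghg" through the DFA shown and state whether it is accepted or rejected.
Processing string "hghg":
  A --h--> A
  A --g--> B
  B --h--> C
  C --g--> C
Final state: C
Accept states: {C}
Yes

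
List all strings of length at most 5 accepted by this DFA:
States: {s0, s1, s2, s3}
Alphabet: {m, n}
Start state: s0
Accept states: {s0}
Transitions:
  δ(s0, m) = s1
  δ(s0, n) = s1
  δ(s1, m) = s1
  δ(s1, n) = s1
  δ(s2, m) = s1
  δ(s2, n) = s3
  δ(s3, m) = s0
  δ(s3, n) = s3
ε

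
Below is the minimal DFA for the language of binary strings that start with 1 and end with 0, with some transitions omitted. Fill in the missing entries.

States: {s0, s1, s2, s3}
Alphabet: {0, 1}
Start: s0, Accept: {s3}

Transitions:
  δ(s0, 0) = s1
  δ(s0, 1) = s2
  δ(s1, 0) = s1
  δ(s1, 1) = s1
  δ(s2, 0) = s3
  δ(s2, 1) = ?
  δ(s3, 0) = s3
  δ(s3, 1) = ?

From the language and accept set, identify what each state tracks — s0: no input read; s1: started with 0 (dead); s2: started with 1, last symbol 1; s3: started with 1, last symbol 0.
Each missing δ(q, a) is the state matching the new tracked value after reading a.
δ(s2, 1) = s2; δ(s3, 1) = s2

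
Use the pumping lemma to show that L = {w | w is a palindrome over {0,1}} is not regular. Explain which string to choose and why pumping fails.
Assume L is regular with pumping length p. Idea: pumping the leading 0-block breaks the symmetry.
Choose s = 0^p 1 0^p (a palindrome of length 2p+1 ≥ p). By the pumping lemma, s = xyz with |xy| ≤ p, |y| > 0, so y = 0^k with k > 0 (xy lies entirely in the first 0^p). Then xy²z = 0^(p+k) 1 0^p, which is not a palindrome since p+k ≠ p.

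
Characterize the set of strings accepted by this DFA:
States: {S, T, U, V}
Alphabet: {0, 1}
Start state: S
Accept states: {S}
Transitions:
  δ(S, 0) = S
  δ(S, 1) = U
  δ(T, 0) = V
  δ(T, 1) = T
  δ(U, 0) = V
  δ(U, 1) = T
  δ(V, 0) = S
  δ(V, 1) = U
Testing a few strings:
  '0000' → accept
  '1' → reject
  '1011' → reject
  '01' → reject
State roles: S=value ≡ 0 (mod 4); T=value ≡ 3 (mod 4); U=value ≡ 1 (mod 4); V=value ≡ 2 (mod 4)
All binary strings representing a multiple of 4 (read in base 2; leading zeros allowed and ε counts as 0)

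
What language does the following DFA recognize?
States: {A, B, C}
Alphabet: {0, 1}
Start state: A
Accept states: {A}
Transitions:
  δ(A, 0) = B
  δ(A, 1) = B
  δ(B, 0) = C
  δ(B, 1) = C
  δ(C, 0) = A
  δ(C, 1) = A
Testing a few strings:
  '0' → reject
  '010' → accept
  '011' → accept
  '00' → reject
State roles: A=length ≡ 0 (mod 3); B=length ≡ 1 (mod 3); C=length ≡ 2 (mod 3)
All binary strings whose length is a multiple of 3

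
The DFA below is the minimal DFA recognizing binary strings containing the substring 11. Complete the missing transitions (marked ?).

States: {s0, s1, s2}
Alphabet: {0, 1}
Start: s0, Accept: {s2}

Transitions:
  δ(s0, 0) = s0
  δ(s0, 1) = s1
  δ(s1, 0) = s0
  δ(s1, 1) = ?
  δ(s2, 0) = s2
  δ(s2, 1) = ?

From the language and accept set, identify what each state tracks — s0: no progress toward 11; s1: one trailing 1; s2: substring 11 seen.
Each missing δ(q, a) is the state matching the new tracked value after reading a.
δ(s1, 1) = s2; δ(s2, 1) = s2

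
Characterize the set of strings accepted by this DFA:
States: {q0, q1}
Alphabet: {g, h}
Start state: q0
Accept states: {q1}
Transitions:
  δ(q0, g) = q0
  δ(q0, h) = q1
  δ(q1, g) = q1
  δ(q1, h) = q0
Testing a few strings:
  'g' → reject
  'hh' → reject
  'gh' → accept
  'gg' → reject
State roles: q0=even number of h's so far; q1=odd number of h's so far
All strings over {g,h} with an odd number of h's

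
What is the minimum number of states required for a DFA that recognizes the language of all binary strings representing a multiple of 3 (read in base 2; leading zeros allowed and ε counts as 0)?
By Myhill–Nerode, count the distinguishable equivalence classes: three classes — residue of the binary value mod 3.
3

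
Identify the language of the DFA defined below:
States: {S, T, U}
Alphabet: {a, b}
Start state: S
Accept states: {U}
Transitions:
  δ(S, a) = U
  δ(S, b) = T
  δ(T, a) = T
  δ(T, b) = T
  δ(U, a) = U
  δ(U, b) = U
Testing a few strings:
  'bba' → reject
  'bb' → reject
  'b' → reject
  'bab' → reject
State roles: S=no input read; T=started with b (dead); U=started with a
All strings over {a,b} starting with a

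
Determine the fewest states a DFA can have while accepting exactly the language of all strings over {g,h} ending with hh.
By Myhill–Nerode, count the distinguishable equivalence classes: 3 classes — one per longest suffix of the input that is a prefix of 'hh' (lengths 0 through 2); only the length-2 class is accepting.
3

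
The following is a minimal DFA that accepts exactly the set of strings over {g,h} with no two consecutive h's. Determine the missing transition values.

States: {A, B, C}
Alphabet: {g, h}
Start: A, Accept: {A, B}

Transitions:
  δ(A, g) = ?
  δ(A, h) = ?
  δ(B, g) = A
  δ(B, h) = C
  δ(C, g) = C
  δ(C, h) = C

From the language and accept set, identify what each state tracks — A: last symbol not h (ok); B: last symbol h (ok); C: saw hh (dead).
Each missing δ(q, a) is the state matching the new tracked value after reading a.
δ(A, g) = A; δ(A, h) = B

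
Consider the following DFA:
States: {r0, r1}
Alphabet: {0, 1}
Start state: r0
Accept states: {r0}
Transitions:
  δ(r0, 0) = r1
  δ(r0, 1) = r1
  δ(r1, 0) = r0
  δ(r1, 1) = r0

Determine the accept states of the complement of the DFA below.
Complement accept states = All states \ Original accept states
= {r0, r1} \ {r0}
{r1}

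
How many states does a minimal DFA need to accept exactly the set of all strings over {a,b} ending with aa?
By Myhill–Nerode, count the distinguishable equivalence classes: three classes — 0, 1, or ≥2 trailing a's.
3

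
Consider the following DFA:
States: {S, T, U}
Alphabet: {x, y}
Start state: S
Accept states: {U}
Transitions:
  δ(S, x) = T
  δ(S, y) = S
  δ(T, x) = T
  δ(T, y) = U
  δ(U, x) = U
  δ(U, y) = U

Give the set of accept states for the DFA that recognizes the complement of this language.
Complement accept states = All states \ Original accept states
= {S, T, U} \ {U}
{S, T}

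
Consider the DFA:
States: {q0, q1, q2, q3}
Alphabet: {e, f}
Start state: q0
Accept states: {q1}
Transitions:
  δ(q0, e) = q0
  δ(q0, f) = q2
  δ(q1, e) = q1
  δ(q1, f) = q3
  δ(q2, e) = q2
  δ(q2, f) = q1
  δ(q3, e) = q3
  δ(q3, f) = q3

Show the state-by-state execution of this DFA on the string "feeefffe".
read 'f': q0 → q2
  read 'e': q2 → q2
  read 'e': q2 → q2
  read 'e': q2 → q2
  read 'f': q2 → q1
  read 'f': q1 → q3
  read 'f': q3 → q3
  read 'e': q3 → q3
q0 -> q2 -> q2 -> q2 -> q2 -> q1 -> q3 -> q3 -> q3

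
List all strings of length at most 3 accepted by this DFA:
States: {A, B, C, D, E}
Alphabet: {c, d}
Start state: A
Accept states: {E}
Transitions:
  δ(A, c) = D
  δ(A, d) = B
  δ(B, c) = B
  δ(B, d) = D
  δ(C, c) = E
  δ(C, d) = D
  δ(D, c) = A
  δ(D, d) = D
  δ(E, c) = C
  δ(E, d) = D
None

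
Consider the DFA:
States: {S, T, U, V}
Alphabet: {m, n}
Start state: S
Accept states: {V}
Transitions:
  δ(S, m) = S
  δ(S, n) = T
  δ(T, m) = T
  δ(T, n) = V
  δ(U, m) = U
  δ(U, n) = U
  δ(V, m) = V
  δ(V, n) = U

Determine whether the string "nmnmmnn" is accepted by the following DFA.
Processing string "nmnmmnn":
  S --n--> T
  T --m--> T
  T --n--> V
  V --m--> V
  V --m--> V
  V --n--> U
  U --n--> U
Final state: U
Accept states: {V}
No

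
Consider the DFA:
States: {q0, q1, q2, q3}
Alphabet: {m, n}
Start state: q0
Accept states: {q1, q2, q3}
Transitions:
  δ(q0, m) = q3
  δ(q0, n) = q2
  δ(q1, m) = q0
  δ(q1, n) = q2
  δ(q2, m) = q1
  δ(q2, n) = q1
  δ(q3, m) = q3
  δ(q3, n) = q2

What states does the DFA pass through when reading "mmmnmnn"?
read 'm': q0 → q3
  read 'm': q3 → q3
  read 'm': q3 → q3
  read 'n': q3 → q2
  read 'm': q2 → q1
  read 'n': q1 → q2
  read 'n': q2 → q1
q0 -> q3 -> q3 -> q3 -> q2 -> q1 -> q2 -> q1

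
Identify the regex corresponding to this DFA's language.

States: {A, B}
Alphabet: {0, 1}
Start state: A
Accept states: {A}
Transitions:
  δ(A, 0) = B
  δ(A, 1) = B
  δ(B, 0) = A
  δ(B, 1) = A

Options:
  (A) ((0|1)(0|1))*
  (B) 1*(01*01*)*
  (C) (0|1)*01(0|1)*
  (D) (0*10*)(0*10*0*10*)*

Check each option against the DFA on short strings; one disagreement eliminates an option:
  (A) ((0|1)(0|1))*: agrees with the DFA on every string of length ≤ 6
  (B) 1*(01*01*)*: on '1' the DFA goes A → B and rejects (B ∉ Accept), but the regex matches it → eliminate
  (C) (0|1)*01(0|1)*: on ε the DFA stays in A and accepts (A ∈ Accept), but the regex does not match it → eliminate
  (D) (0*10*)(0*10*0*10*)*: on ε the DFA stays in A and accepts (A ∈ Accept), but the regex does not match it → eliminate
Only (A) is consistent with the DFA.
(A) ((0|1)(0|1))*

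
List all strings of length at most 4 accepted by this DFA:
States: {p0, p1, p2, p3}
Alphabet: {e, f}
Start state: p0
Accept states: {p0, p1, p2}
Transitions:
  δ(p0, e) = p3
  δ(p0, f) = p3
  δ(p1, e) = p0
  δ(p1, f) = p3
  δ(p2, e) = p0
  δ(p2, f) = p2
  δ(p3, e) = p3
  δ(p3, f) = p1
ε, ef, ff, eef, efe, fef, ffe, eeef, eefe, efff, feef, fefe, ffff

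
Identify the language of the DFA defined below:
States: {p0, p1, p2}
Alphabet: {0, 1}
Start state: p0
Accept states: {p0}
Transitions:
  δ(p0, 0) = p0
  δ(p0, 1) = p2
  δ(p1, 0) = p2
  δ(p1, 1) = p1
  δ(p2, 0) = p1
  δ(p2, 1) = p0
Testing a few strings:
  '01' → reject
  '011' → accept
  '0' → accept
  '11' → accept
State roles: p0=value ≡ 0 (mod 3); p1=value ≡ 2 (mod 3); p2=value ≡ 1 (mod 3)
All binary strings representing a multiple of 3 (read in base 2; leading zeros allowed and ε counts as 0)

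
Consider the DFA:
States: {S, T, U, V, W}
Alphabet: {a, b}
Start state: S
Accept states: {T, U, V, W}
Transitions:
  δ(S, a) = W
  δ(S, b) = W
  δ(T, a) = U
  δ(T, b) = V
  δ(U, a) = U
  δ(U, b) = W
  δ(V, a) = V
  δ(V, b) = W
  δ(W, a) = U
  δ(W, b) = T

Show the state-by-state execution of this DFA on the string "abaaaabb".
read 'a': S → W
  read 'b': W → T
  read 'a': T → U
  read 'a': U → U
  read 'a': U → U
  read 'a': U → U
  read 'b': U → W
  read 'b': W → T
S -> W -> T -> U -> U -> U -> U -> W -> T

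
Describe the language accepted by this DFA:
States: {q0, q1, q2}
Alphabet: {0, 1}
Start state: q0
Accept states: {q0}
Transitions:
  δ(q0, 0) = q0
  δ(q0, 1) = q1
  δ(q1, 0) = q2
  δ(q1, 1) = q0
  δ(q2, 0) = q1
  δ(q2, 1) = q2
Testing a few strings:
  '1011' → reject
  '1' → reject
  '110' → accept
  '10' → reject
State roles: q0=value ≡ 0 (mod 3); q1=value ≡ 1 (mod 3); q2=value ≡ 2 (mod 3)
All binary strings representing a multiple of 3 (read in base 2; leading zeros allowed and ε counts as 0)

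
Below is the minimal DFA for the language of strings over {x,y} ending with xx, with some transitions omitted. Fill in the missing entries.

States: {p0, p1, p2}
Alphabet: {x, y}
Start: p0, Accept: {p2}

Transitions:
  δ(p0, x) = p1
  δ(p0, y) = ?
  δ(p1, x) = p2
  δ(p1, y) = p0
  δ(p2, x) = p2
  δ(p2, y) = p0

From the language and accept set, identify what each state tracks — p0: last symbol not x; p1: one trailing x; p2: two trailing x's.
Each missing δ(q, a) is the state matching the new tracked value after reading a.
δ(p0, y) = p0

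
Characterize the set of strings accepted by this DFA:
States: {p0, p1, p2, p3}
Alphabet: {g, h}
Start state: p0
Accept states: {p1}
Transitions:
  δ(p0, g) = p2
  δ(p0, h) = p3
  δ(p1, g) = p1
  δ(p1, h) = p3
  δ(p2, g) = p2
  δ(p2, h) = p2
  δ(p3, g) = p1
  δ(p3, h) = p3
Testing a few strings:
  'ghhg' → reject
  'hhh' → reject
  'gh' → reject
  'gghg' → reject
State roles: p0=no input read; p1=started with h, last symbol g; p2=started with g (dead); p3=started with h, last symbol h
All strings over {g,h} that start with h and end with g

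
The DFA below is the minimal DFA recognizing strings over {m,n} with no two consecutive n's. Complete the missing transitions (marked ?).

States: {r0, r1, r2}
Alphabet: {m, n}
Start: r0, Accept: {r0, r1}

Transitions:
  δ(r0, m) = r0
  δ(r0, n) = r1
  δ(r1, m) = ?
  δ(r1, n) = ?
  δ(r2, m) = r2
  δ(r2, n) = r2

From the language and accept set, identify what each state tracks — r0: last symbol not n (ok); r1: last symbol n (ok); r2: saw nn (dead).
Each missing δ(q, a) is the state matching the new tracked value after reading a.
δ(r1, m) = r0; δ(r1, n) = r2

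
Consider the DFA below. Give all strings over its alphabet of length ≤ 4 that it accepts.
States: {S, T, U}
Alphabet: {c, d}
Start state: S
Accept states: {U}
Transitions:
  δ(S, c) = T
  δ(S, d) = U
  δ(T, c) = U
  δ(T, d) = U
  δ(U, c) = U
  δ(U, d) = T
d, cc, cd, dc, ccc, cdc, dcc, ddc, ddd, cccc, ccdc, ccdd, cdcc, cddc, cddd, dccc, dcdc, dcdd, ddcc, dddc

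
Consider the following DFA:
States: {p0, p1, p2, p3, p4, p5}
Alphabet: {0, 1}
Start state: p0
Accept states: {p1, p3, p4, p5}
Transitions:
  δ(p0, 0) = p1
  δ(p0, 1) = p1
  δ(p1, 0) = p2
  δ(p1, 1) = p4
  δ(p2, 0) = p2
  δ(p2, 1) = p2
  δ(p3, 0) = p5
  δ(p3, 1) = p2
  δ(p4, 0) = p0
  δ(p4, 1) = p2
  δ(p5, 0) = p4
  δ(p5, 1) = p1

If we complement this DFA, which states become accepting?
Complement accept states = All states \ Original accept states
= {p0, p1, p2, p3, p4, p5} \ {p1, p3, p4, p5}
{p0, p2}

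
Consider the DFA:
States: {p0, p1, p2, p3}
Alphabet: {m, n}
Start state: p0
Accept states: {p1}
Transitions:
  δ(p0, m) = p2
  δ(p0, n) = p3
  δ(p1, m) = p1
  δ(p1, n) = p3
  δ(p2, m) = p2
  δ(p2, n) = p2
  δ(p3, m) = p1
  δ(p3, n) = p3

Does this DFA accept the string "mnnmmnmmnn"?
Processing string "mnnmmnmmnn":
  p0 --m--> p2
  p2 --n--> p2
  p2 --n--> p2
  p2 --m--> p2
  p2 --m--> p2
  p2 --n--> p2
  p2 --m--> p2
  p2 --m--> p2
  p2 --n--> p2
  p2 --n--> p2
Final state: p2
Accept states: {p1}
No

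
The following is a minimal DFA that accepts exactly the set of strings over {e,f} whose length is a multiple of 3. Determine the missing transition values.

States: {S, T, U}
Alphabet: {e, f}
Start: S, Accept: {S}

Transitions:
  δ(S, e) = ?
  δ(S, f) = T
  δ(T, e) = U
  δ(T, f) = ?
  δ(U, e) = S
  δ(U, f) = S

From the language and accept set, identify what each state tracks — S: length ≡ 0 (mod 3); T: length ≡ 1 (mod 3); U: length ≡ 2 (mod 3).
Each missing δ(q, a) is the state matching the new tracked value after reading a.
δ(S, e) = T; δ(T, f) = U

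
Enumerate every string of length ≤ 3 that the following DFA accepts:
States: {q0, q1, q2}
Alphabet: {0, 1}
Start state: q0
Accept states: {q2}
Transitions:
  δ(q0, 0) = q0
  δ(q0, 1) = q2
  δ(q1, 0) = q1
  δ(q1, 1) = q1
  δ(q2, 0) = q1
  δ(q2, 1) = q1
1, 01, 001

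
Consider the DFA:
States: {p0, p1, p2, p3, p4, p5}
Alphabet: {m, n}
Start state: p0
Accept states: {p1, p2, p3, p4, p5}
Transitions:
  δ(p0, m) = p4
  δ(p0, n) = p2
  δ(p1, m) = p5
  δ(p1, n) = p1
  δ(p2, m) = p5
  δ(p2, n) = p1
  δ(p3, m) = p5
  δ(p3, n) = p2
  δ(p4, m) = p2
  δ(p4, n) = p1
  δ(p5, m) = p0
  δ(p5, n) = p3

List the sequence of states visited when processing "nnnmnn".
read 'n': p0 → p2
  read 'n': p2 → p1
  read 'n': p1 → p1
  read 'm': p1 → p5
  read 'n': p5 → p3
  read 'n': p3 → p2
p0 -> p2 -> p1 -> p1 -> p5 -> p3 -> p2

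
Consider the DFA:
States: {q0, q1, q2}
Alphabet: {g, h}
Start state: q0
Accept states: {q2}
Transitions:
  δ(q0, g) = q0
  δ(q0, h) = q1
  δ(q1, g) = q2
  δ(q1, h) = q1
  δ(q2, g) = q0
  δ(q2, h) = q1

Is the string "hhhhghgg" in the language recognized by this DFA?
Processing string "hhhhghgg":
  q0 --h--> q1
  q1 --h--> q1
  q1 --h--> q1
  q1 --h--> q1
  q1 --g--> q2
  q2 --h--> q1
  q1 --g--> q2
  q2 --g--> q0
Final state: q0
Accept states: {q2}
No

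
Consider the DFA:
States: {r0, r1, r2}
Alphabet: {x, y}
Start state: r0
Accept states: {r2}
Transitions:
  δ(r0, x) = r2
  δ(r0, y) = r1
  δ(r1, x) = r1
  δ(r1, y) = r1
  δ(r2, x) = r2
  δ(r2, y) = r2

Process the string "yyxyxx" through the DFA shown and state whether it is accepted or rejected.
Processing string "yyxyxx":
  r0 --y--> r1
  r1 --y--> r1
  r1 --x--> r1
  r1 --y--> r1
  r1 --x--> r1
  r1 --x--> r1
Final state: r1
Accept states: {r2}
No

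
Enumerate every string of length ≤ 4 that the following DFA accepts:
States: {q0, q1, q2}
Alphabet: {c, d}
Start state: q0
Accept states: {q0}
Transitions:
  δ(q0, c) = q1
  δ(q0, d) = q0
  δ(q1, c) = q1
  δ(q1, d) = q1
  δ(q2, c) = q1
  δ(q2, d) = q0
ε, d, dd, ddd, dddd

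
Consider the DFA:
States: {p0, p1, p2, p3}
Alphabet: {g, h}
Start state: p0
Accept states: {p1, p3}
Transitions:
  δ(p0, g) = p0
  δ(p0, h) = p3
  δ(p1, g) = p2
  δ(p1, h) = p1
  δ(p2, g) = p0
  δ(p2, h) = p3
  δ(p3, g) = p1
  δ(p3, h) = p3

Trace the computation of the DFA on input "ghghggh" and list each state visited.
read 'g': p0 → p0
  read 'h': p0 → p3
  read 'g': p3 → p1
  read 'h': p1 → p1
  read 'g': p1 → p2
  read 'g': p2 → p0
  read 'h': p0 → p3
p0 -> p0 -> p3 -> p1 -> p1 -> p2 -> p0 -> p3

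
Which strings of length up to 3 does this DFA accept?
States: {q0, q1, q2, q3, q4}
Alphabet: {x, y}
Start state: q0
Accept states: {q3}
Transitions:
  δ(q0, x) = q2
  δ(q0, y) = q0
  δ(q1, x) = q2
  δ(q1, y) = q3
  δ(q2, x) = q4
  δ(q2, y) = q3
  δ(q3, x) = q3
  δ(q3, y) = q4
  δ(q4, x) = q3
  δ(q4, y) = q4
xy, xxx, xyx, yxy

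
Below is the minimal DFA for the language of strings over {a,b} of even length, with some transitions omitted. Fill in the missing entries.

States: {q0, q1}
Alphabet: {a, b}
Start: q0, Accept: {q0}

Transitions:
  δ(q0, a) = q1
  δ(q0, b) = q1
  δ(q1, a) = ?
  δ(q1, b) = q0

From the language and accept set, identify what each state tracks — q0: even length so far; q1: odd length so far.
Each missing δ(q, a) is the state matching the new tracked value after reading a.
δ(q1, a) = q0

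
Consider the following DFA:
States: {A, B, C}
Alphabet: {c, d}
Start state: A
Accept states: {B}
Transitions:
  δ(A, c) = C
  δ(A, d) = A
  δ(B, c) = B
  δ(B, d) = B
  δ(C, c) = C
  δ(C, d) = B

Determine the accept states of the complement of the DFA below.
Complement accept states = All states \ Original accept states
= {A, B, C} \ {B}
{A, C}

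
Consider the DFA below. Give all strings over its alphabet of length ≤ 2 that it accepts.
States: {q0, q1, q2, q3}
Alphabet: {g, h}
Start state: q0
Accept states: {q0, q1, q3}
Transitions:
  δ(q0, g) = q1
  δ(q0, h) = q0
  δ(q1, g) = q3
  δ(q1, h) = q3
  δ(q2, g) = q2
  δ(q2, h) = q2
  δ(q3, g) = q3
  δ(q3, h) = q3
ε, g, h, gg, gh, hg, hh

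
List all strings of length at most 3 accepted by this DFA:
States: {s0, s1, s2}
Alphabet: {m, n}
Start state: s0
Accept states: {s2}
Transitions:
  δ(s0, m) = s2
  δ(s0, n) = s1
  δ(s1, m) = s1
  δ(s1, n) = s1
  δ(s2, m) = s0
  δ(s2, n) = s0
m, mmm, mnm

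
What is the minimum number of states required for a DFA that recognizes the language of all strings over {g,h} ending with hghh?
By Myhill–Nerode, count the distinguishable equivalence classes: 5 classes — one per longest suffix of the input that is a prefix of 'hghh' (lengths 0 through 4); only the length-4 class is accepting.
5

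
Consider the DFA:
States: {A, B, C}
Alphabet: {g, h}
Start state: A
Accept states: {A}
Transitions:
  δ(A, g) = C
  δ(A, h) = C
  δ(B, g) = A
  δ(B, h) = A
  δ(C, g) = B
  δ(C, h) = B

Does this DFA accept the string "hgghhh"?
Processing string "hgghhh":
  A --h--> C
  C --g--> B
  B --g--> A
  A --h--> C
  C --h--> B
  B --h--> A
Final state: A
Accept states: {A}
Yes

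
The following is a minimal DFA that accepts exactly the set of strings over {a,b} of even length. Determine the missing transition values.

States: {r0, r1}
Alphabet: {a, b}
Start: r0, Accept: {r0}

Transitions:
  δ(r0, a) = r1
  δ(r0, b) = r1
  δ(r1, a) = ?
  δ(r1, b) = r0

From the language and accept set, identify what each state tracks — r0: even length so far; r1: odd length so far.
Each missing δ(q, a) is the state matching the new tracked value after reading a.
δ(r1, a) = r0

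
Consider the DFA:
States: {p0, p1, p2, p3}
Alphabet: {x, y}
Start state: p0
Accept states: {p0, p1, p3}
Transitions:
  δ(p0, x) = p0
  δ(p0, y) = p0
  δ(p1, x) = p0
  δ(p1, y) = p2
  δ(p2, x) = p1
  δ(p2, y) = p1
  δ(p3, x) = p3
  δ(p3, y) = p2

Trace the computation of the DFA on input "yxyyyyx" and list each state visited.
read 'y': p0 → p0
  read 'x': p0 → p0
  read 'y': p0 → p0
  read 'y': p0 → p0
  read 'y': p0 → p0
  read 'y': p0 → p0
  read 'x': p0 → p0
p0 -> p0 -> p0 -> p0 -> p0 -> p0 -> p0 -> p0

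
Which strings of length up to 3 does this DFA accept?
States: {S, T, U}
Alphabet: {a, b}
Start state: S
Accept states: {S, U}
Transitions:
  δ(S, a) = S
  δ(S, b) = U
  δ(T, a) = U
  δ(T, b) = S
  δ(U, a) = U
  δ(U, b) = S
ε, a, b, aa, ab, ba, bb, aaa, aab, aba, abb, baa, bab, bba, bbb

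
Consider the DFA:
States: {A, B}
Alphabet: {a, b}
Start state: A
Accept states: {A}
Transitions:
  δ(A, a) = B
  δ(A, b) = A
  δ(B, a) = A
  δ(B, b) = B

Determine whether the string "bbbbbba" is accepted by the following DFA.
Processing string "bbbbbba":
  A --b--> A
  A --b--> A
  A --b--> A
  A --b--> A
  A --b--> A
  A --b--> A
  A --a--> B
Final state: B
Accept states: {A}
No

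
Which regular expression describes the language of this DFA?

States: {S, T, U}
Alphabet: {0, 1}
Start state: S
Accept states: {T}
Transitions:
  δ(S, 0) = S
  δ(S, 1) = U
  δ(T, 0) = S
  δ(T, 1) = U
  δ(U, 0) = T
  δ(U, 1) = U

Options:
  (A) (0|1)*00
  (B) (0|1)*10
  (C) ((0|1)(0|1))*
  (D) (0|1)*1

Check each option against the DFA on short strings; one disagreement eliminates an option:
  (A) (0|1)*00: on '00' the DFA goes S → S → S and rejects (S ∉ Accept), but the regex matches it → eliminate
  (B) (0|1)*10: agrees with the DFA on every string of length ≤ 6
  (C) ((0|1)(0|1))*: on ε the DFA stays in S and rejects (S ∉ Accept), but the regex matches it → eliminate
  (D) (0|1)*1: on '1' the DFA goes S → U and rejects (U ∉ Accept), but the regex matches it → eliminate
Only (B) is consistent with the DFA.
(B) (0|1)*10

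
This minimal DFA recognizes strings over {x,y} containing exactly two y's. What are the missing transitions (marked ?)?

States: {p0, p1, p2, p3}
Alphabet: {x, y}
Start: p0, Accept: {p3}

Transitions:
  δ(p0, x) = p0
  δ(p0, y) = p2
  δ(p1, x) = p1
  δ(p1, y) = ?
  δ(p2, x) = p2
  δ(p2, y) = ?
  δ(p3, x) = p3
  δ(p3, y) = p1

From the language and accept set, identify what each state tracks — p0: zero y's; p1: ≥ three y's (dead); p2: one y; p3: two y's.
Each missing δ(q, a) is the state matching the new tracked value after reading a.
δ(p1, y) = p1; δ(p2, y) = p3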